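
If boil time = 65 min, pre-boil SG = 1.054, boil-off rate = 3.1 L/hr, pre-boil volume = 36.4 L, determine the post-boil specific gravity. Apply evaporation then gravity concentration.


V_post = V_pre − rate·(t/60);  SG_post = 1 + (SG_pre−1)·V_pre/V_post
V_post = 36.4 − 3.1·(65/60) = 33.0417
SG_post = 1 + (1.054 − 1)·36.4/33.0417

1.0595


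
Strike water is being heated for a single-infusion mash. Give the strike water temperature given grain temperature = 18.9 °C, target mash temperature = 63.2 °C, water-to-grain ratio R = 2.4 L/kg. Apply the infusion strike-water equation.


T_strike = (0.41/R)·(T_mash − T_grain) + T_mash
T_strike = (0.41/2.4)·(63.2 − 18.9) + 63.2

70.7679 °C


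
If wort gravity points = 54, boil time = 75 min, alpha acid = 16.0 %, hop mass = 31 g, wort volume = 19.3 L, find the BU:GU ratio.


U = 1.65·0.000125^(GP/1000)·(1−e^(−0.04t))/4.15;  IBU = (α/100)·m·U·1000/V;  BU:GU = IBU/GP
U = 1.65·0.000125^(54/1000)·(1−e^(−0.04·75))/4.15 = 0.2325
IBU = (16.0/100)·31·0.2325·1000/19.3 = 59.7605
BU:GU = 59.7605/54

1.1067


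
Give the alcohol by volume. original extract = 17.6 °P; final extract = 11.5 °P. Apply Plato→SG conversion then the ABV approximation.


SG = 259/(259 − P);  ABV = (OG − FG)·131.25
OG = 259/(259 − 17.6) = 1.0729
FG = 259/(259 − 11.5) = 1.0465
ABV = (1.0729 − 1.0465)·131.25

3.4707 % ABV


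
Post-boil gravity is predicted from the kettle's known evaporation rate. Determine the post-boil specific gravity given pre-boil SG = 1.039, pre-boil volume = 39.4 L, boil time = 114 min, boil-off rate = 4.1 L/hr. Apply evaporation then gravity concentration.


V_post = V_pre − rate·(t/60);  SG_post = 1 + (SG_pre−1)·V_pre/V_post
V_post = 39.4 − 4.1·(114/60) = 31.6100
SG_post = 1 + (1.039 − 1)·39.4/31.6100

1.0486


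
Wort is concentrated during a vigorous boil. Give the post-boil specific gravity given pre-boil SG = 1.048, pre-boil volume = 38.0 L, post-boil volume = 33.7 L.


SG_post = 1 + (SG_pre − 1)·V_pre/V_post
pts_pre = (1.048 − 1)·1000 = 48.0000
pts_post = 48.0000·38.0/33.7 = 54.1246
SG_post = 1 + 54.1246/1000

1.0541


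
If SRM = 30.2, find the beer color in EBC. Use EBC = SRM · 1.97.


EBC = 30.2 · 1.97

59.4940 EBC


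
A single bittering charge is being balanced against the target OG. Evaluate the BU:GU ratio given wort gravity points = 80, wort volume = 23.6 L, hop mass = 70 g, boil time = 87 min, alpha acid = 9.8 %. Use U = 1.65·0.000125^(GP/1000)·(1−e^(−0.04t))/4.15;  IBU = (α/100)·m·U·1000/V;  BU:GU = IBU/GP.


U = 1.65·0.000125^(80/1000)·(1−e^(−0.04·87))/4.15 = 0.1878
IBU = (9.8/100)·70·0.1878·1000/23.6 = 54.5771
BU:GU = 54.5771/80

0.6822


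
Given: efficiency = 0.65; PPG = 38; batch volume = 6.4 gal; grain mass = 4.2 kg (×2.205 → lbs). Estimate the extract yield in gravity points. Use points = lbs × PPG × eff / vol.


lbs = 4.2 × 2.205 = 9.2610
points = 9.2610 × 38 × 0.65 / 6.4

35.7417 points


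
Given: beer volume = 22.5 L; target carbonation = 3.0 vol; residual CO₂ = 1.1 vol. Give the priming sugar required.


sugar = (target − residual)·4.0·V
sugar = (3.0 − 1.1)·4.0·22.5

171.0000 g


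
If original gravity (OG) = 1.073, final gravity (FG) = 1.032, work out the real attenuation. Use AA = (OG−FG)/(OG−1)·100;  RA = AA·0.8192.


AA = (1.073 − 1.032)/(1.073 − 1)·100 = 56.1644
RA = 56.1644·0.8192

46.0099 %


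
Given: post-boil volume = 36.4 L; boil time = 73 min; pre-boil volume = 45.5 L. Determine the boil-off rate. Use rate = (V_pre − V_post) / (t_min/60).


rate = (45.5 − 36.4) / (73/60)

7.4795 L/hr


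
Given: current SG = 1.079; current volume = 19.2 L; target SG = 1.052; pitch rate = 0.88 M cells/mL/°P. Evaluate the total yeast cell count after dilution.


V_w = V·((SG_c−1)/(SG_t−1)−1);  °P = 259 − 259/SG_t;  cells = rate·(V+V_w)·°P
V_w = 19.2·((1.079−1)/(1.052−1)−1) = 9.9692
V_final = 19.2 + 9.9692 = 29.1692
°P = 259 − 259/1.052 = 12.8023
cells = 0.88·29.1692·12.8023

328.6208 billion cells


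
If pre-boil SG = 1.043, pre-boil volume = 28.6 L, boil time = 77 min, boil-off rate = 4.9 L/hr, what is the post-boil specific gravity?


V_post = V_pre − rate·(t/60);  SG_post = 1 + (SG_pre−1)·V_pre/V_post
V_post = 28.6 − 4.9·(77/60) = 22.3117
SG_post = 1 + (1.043 − 1)·28.6/22.3117

1.0551


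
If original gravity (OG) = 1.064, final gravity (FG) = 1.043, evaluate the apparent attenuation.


AA = (OG − FG)/(OG − 1) · 100
AA = (1.064 − 1.043)/(1.064 − 1) · 100

32.8125 %


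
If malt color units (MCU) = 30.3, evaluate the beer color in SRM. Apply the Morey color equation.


SRM = 1.4922 · MCU^0.6859
SRM = 1.4922 · 30.3^0.6859

15.4863 SRM


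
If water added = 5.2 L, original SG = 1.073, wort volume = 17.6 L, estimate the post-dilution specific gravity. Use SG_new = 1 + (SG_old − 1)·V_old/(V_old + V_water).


pts = (1.073 − 1)·1000·17.6/(17.6 + 5.2) = 56.3509
SG_new = 1 + 56.3509/1000

1.0564


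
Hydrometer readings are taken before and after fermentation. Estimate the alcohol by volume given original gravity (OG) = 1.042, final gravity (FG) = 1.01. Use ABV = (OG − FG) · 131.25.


ABV = (1.042 − 1.01) · 131.25

4.2000 % ABV


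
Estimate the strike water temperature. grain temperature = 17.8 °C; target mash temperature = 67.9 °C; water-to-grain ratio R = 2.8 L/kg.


T_strike = (0.41/R)·(T_mash − T_grain) + T_mash
T_strike = (0.41/2.8)·(67.9 − 17.8) + 67.9

75.2361 °C


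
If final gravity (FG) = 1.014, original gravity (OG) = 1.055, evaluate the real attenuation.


AA = (OG−FG)/(OG−1)·100;  RA = AA·0.8192
AA = (1.055 − 1.014)/(1.055 − 1)·100 = 74.5455
RA = 74.5455·0.8192

61.0676 %


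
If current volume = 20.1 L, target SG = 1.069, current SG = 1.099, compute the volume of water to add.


V_water = V·((SG_curr − 1)/(SG_target − 1) − 1)
V_water = 20.1·((1.099 − 1)/(1.069 − 1) − 1)

8.7391 L


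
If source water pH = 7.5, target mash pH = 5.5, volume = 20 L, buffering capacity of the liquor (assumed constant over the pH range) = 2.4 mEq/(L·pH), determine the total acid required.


acid = buffering capacity · (pH_source − pH_target) · V
acid = 2.4 · (7.5 − 5.5) · 20

96.0000 mEq


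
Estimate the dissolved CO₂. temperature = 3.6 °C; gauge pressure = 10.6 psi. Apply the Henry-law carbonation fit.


vols = (P + 14.695)·(0.01821 + 0.09011·e^(−0.04·T))
vols = (10.6 + 14.695)·(0.01821 + 0.09011·e^(−0.04·3.6))

2.4343 volumes


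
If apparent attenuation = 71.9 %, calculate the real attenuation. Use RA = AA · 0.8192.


RA = 71.9 · 0.8192

58.9005 %


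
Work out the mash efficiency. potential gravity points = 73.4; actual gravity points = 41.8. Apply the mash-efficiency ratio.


efficiency = actual / potential × 100
efficiency = 41.8 / 73.4 × 100

56.9482 %


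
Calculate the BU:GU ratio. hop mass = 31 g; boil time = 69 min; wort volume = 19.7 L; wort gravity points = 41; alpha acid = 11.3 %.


U = 1.65·0.000125^(GP/1000)·(1−e^(−0.04t))/4.15;  IBU = (α/100)·m·U·1000/V;  BU:GU = IBU/GP
U = 1.65·0.000125^(41/1000)·(1−e^(−0.04·69))/4.15 = 0.2576
IBU = (11.3/100)·31·0.2576·1000/19.7 = 45.8129
BU:GU = 45.8129/41

1.1174


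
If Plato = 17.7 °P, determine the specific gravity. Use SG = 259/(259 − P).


SG = 259/(259 − 17.7)

1.0734


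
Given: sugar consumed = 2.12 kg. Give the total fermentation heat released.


Q = m_sugar · 590 kJ/kg
Q = 2.12 · 590

1250.8000 kJ


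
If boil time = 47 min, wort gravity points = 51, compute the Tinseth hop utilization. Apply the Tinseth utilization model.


U = 1.65·0.000125^(GP/1000) · (1 − e^(−0.04·t))/4.15
bigness = 1.65·0.000125^(51/1000) = 1.0433
boil_factor = (1 − e^(−0.04·47))/4.15 = 0.2042
U = 1.0433 · 0.2042

0.2130


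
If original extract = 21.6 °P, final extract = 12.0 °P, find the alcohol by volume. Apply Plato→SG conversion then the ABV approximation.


SG = 259/(259 − P);  ABV = (OG − FG)·131.25
OG = 259/(259 − 21.6) = 1.0910
FG = 259/(259 − 12.0) = 1.0486
ABV = (1.0910 − 1.0486)·131.25

5.5654 % ABV


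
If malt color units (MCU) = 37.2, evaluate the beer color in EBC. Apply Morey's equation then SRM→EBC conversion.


SRM = 1.4922·MCU^0.6859;  EBC = SRM·1.97
SRM = 1.4922·37.2^0.6859 = 17.8264
EBC = 17.8264·1.97

35.1179 EBC


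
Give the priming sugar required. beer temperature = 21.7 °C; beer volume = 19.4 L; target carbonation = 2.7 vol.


residual = 14.695·(0.01821 + 0.09011·e^(−0.04·T));  sugar = (target − residual)·4.0·V
residual = 14.695·(0.01821 + 0.09011·e^(−0.04·21.7)) = 0.8235
sugar = (2.7 − 0.8235)·4.0·19.4

145.6189 g


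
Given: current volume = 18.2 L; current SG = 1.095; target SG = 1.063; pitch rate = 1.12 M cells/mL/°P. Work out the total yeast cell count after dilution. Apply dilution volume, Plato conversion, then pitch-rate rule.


V_w = V·((SG_c−1)/(SG_t−1)−1);  °P = 259 − 259/SG_t;  cells = rate·(V+V_w)·°P
V_w = 18.2·((1.095−1)/(1.063−1)−1) = 9.2444
V_final = 18.2 + 9.2444 = 27.4444
°P = 259 − 259/1.063 = 15.3500
cells = 1.12·27.4444·15.3500

471.8234 billion cells


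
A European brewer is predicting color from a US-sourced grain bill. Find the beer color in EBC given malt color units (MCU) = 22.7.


SRM = 1.4922·MCU^0.6859;  EBC = SRM·1.97
SRM = 1.4922·22.7^0.6859 = 12.7036
EBC = 12.7036·1.97

25.0260 EBC


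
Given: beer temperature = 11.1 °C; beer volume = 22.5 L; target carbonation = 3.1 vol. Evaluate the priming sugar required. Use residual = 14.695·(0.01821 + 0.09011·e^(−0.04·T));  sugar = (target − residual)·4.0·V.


residual = 14.695·(0.01821 + 0.09011·e^(−0.04·11.1)) = 1.1170
sugar = (3.1 − 1.1170)·4.0·22.5

178.4697 g


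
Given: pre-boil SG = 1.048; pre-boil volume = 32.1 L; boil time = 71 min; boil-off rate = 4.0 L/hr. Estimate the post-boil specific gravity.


V_post = V_pre − rate·(t/60);  SG_post = 1 + (SG_pre−1)·V_pre/V_post
V_post = 32.1 − 4.0·(71/60) = 27.3667
SG_post = 1 + (1.048 − 1)·32.1/27.3667

1.0563


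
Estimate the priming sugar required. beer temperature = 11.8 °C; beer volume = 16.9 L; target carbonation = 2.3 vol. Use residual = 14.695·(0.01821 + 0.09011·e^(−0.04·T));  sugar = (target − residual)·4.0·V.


residual = 14.695·(0.01821 + 0.09011·e^(−0.04·11.8)) = 1.0935
sugar = (2.3 − 1.0935)·4.0·16.9

81.5561 g


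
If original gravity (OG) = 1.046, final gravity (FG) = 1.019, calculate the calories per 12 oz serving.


ABW = (OG−FG)·131.25·0.79/FG;  °P = 259 − 259/SG (for OG→OE and FG→AE);  RE = 0.1808·OE + 0.8192·AE;  Cal = (6.9·ABW + 4·(RE−0.1))·FG·3.55
ABW = (1.046 − 1.019)·131.25·0.79/1.019 = 2.7474
OE = 259 − 259/1.046 = 11.3901 °P
AE = 259 − 259/1.019 = 4.8292 °P
RE = 0.1808·11.3901 + 0.8192·4.8292 = 6.0154 °P
Cal = (6.9·2.7474 + 4·(6.0154−0.1))·1.019·3.55

154.1705 kcal


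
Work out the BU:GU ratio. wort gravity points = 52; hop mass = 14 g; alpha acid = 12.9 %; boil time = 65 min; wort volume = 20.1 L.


U = 1.65·0.000125^(GP/1000)·(1−e^(−0.04t))/4.15;  IBU = (α/100)·m·U·1000/V;  BU:GU = IBU/GP
U = 1.65·0.000125^(52/1000)·(1−e^(−0.04·65))/4.15 = 0.2307
IBU = (12.9/100)·14·0.2307·1000/20.1 = 20.7243
BU:GU = 20.7243/52

0.3985


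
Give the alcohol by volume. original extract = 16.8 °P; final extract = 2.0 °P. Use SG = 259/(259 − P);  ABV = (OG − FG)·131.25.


OG = 259/(259 − 16.8) = 1.0694
FG = 259/(259 − 2.0) = 1.0078
ABV = (1.0694 − 1.0078)·131.25

8.0826 % ABV


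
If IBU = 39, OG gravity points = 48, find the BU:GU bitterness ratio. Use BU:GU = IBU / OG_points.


BU:GU = 39 / 48

0.8125


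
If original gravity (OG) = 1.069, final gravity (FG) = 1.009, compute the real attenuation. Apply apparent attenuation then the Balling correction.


AA = (OG−FG)/(OG−1)·100;  RA = AA·0.8192
AA = (1.069 − 1.009)/(1.069 − 1)·100 = 86.9565
RA = 86.9565·0.8192

71.2348 %


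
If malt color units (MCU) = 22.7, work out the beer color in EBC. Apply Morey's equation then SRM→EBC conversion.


SRM = 1.4922·MCU^0.6859;  EBC = SRM·1.97
SRM = 1.4922·22.7^0.6859 = 12.7036
EBC = 12.7036·1.97

25.0260 EBC


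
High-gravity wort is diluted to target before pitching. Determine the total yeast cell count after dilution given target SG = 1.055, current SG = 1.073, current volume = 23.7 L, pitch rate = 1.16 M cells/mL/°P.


V_w = V·((SG_c−1)/(SG_t−1)−1);  °P = 259 − 259/SG_t;  cells = rate·(V+V_w)·°P
V_w = 23.7·((1.073−1)/(1.055−1)−1) = 7.7564
V_final = 23.7 + 7.7564 = 31.4564
°P = 259 − 259/1.055 = 13.5024
cells = 1.16·31.4564·13.5024

492.6931 billion cells


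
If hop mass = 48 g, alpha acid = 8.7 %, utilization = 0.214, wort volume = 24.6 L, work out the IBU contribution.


IBU = (α/100)·mass·U·1000 / V
IBU = (8.7/100)·48·0.214·1000 / 24.6

36.3278 IBU


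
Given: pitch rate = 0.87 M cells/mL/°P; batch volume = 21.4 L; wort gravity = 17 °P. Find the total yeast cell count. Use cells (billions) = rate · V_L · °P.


cells = 0.87 · 21.4 · 17

316.5060 billion cells


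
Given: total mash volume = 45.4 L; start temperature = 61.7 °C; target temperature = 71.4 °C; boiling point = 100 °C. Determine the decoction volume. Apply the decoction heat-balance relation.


V_dec = V_total·(T_target − T_start)/(T_boil − T_start)
V_dec = 45.4·(71.4 − 61.7)/(100 − 61.7)

11.4982 L


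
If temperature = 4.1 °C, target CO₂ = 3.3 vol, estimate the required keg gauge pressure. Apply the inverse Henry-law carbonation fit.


psi = vols/(0.01821 + 0.09011·e^(−0.04·T)) − 14.695
psi = 3.3/(0.01821 + 0.09011·e^(−0.04·4.1)) − 14.695

20.1555 psi


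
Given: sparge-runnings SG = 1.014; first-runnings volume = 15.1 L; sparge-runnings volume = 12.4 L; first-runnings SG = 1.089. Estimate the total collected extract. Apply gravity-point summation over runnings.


total = Σ (SG_i − 1)·1000·V_i
first = (1.089 − 1)·1000·15.1 = 1343.9000
sparge = (1.014 − 1)·1000·12.4 = 173.6000
total = 1343.9000 + 173.6000

1517.5000 gravity·L


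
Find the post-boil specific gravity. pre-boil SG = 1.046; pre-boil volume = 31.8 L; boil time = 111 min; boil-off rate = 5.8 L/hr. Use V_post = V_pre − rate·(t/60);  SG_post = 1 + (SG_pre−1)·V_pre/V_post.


V_post = 31.8 − 5.8·(111/60) = 21.0700
SG_post = 1 + (1.046 − 1)·31.8/21.0700

1.0694


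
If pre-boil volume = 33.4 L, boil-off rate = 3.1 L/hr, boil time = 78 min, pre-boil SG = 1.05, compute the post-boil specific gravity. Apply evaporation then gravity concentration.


V_post = V_pre − rate·(t/60);  SG_post = 1 + (SG_pre−1)·V_pre/V_post
V_post = 33.4 − 3.1·(78/60) = 29.3700
SG_post = 1 + (1.05 − 1)·33.4/29.3700

1.0569


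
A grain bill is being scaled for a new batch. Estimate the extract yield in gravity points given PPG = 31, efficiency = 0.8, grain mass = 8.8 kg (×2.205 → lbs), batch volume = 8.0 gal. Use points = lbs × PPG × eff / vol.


lbs = 8.8 × 2.205 = 19.4040
points = 19.4040 × 31 × 0.8 / 8.0

60.1524 points


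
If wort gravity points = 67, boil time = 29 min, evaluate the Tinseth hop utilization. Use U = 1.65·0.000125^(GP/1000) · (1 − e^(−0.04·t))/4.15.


bigness = 1.65·0.000125^(67/1000) = 0.9036
boil_factor = (1 − e^(−0.04·29))/4.15 = 0.1654
U = 0.9036 · 0.1654

0.1495


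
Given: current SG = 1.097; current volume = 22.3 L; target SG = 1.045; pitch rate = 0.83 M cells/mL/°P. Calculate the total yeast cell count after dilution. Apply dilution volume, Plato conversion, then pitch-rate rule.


V_w = V·((SG_c−1)/(SG_t−1)−1);  °P = 259 − 259/SG_t;  cells = rate·(V+V_w)·°P
V_w = 22.3·((1.097−1)/(1.045−1)−1) = 25.7689
V_final = 22.3 + 25.7689 = 48.0689
°P = 259 − 259/1.045 = 11.1531
cells = 0.83·48.0689·11.1531

444.9776 billion cells


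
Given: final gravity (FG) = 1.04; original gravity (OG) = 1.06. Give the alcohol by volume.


ABV = (OG − FG) · 131.25
ABV = (1.06 − 1.04) · 131.25

2.6250 % ABV


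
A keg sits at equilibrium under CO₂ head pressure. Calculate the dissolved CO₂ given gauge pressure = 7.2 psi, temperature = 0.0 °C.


vols = (P + 14.695)·(0.01821 + 0.09011·e^(−0.04·T))
vols = (7.2 + 14.695)·(0.01821 + 0.09011·e^(−0.04·0.0))

2.3717 volumes


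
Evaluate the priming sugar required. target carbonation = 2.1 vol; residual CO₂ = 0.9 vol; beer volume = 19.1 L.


sugar = (target − residual)·4.0·V
sugar = (2.1 − 0.9)·4.0·19.1

91.6800 g


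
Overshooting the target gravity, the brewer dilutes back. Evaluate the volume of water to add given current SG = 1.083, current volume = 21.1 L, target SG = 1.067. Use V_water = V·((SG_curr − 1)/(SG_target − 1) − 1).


V_water = 21.1·((1.083 − 1)/(1.067 − 1) − 1)

5.0388 L


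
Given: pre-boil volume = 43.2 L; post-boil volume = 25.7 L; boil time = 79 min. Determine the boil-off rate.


rate = (V_pre − V_post) / (t_min/60)
rate = (43.2 − 25.7) / (79/60)

13.2911 L/hr


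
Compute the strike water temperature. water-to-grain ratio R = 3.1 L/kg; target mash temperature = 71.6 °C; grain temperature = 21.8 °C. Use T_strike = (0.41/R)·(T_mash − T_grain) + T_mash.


T_strike = (0.41/3.1)·(71.6 − 21.8) + 71.6

78.1865 °C


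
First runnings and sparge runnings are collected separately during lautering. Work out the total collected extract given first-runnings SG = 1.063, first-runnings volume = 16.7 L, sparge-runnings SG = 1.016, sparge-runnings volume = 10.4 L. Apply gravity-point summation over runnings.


total = Σ (SG_i − 1)·1000·V_i
first = (1.063 − 1)·1000·16.7 = 1052.1000
sparge = (1.016 − 1)·1000·10.4 = 166.4000
total = 1052.1000 + 166.4000

1218.5000 gravity·L


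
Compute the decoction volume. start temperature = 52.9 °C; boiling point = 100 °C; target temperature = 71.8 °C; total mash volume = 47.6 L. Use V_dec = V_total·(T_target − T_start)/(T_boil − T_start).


V_dec = 47.6·(71.8 − 52.9)/(100 − 52.9)

19.1006 L


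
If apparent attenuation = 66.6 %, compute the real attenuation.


RA = AA · 0.8192
RA = 66.6 · 0.8192

54.5587 %


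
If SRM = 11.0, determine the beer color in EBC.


EBC = SRM · 1.97
EBC = 11.0 · 1.97

21.6700 EBC


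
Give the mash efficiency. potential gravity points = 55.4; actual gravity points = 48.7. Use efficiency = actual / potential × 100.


efficiency = 48.7 / 55.4 × 100

87.9061 %


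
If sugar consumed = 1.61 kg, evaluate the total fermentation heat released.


Q = m_sugar · 590 kJ/kg
Q = 1.61 · 590

949.9000 kJ


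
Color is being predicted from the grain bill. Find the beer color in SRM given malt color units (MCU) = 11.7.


SRM = 1.4922 · MCU^0.6859
SRM = 1.4922 · 11.7^0.6859

8.0630 SRM


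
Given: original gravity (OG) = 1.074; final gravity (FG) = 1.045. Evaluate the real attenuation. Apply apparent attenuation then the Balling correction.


AA = (OG−FG)/(OG−1)·100;  RA = AA·0.8192
AA = (1.074 − 1.045)/(1.074 − 1)·100 = 39.1892
RA = 39.1892·0.8192

32.1038 %


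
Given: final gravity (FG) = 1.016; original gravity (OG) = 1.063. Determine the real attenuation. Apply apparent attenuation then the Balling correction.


AA = (OG−FG)/(OG−1)·100;  RA = AA·0.8192
AA = (1.063 − 1.016)/(1.063 − 1)·100 = 74.6032
RA = 74.6032·0.8192

61.1149 %


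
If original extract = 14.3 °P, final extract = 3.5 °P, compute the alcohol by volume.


SG = 259/(259 − P);  ABV = (OG − FG)·131.25
OG = 259/(259 − 14.3) = 1.0584
FG = 259/(259 − 3.5) = 1.0137
ABV = (1.0584 − 1.0137)·131.25

5.8722 % ABV


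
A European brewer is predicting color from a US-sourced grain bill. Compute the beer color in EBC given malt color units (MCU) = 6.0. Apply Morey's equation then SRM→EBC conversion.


SRM = 1.4922·MCU^0.6859;  EBC = SRM·1.97
SRM = 1.4922·6.0^0.6859 = 5.0999
EBC = 5.0999·1.97

10.0468 EBC


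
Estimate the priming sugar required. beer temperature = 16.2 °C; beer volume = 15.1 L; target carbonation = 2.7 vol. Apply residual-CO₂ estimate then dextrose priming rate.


residual = 14.695·(0.01821 + 0.09011·e^(−0.04·T));  sugar = (target − residual)·4.0·V
residual = 14.695·(0.01821 + 0.09011·e^(−0.04·16.2)) = 0.9603
sugar = (2.7 − 0.9603)·4.0·15.1

105.0806 g


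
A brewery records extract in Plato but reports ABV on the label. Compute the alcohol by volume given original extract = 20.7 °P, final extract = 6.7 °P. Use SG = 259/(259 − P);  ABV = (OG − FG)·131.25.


OG = 259/(259 − 20.7) = 1.0869
FG = 259/(259 − 6.7) = 1.0266
ABV = (1.0869 − 1.0266)·131.25

7.9156 % ABV


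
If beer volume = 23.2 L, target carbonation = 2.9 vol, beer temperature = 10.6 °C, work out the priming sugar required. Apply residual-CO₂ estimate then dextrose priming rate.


residual = 14.695·(0.01821 + 0.09011·e^(−0.04·T));  sugar = (target − residual)·4.0·V
residual = 14.695·(0.01821 + 0.09011·e^(−0.04·10.6)) = 1.1342
sugar = (2.9 − 1.1342)·4.0·23.2

163.8698 g


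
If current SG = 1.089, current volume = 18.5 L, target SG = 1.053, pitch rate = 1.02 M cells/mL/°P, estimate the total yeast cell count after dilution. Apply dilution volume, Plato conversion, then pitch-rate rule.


V_w = V·((SG_c−1)/(SG_t−1)−1);  °P = 259 − 259/SG_t;  cells = rate·(V+V_w)·°P
V_w = 18.5·((1.089−1)/(1.053−1)−1) = 12.5660
V_final = 18.5 + 12.5660 = 31.0660
°P = 259 − 259/1.053 = 13.0361
cells = 1.02·31.0660·13.0361

413.0792 billion cells


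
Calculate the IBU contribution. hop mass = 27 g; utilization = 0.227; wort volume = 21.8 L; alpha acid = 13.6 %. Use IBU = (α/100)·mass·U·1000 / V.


IBU = (13.6/100)·27·0.227·1000 / 21.8

38.2360 IBU


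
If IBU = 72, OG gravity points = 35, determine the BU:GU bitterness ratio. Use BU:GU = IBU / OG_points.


BU:GU = 72 / 35

2.0571


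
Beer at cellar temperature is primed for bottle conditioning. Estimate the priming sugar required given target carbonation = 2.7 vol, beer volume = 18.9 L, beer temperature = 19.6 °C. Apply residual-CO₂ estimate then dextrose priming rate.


residual = 14.695·(0.01821 + 0.09011·e^(−0.04·T));  sugar = (target − residual)·4.0·V
residual = 14.695·(0.01821 + 0.09011·e^(−0.04·19.6)) = 0.8722
sugar = (2.7 − 0.8722)·4.0·18.9

138.1833 g


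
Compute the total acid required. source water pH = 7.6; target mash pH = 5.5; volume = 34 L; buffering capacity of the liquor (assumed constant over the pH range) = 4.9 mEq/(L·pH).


acid = buffering capacity · (pH_source − pH_target) · V
acid = 4.9 · (7.6 − 5.5) · 34

349.8600 mEq


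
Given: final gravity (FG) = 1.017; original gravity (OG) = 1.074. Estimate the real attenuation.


AA = (OG−FG)/(OG−1)·100;  RA = AA·0.8192
AA = (1.074 − 1.017)/(1.074 − 1)·100 = 77.0270
RA = 77.0270·0.8192

63.1005 %


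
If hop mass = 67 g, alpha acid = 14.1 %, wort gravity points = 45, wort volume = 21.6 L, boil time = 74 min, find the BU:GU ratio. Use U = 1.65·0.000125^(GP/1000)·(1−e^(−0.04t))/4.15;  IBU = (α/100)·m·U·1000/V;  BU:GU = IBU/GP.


U = 1.65·0.000125^(45/1000)·(1−e^(−0.04·74))/4.15 = 0.2516
IBU = (14.1/100)·67·0.2516·1000/21.6 = 110.0343
BU:GU = 110.0343/45

2.4452


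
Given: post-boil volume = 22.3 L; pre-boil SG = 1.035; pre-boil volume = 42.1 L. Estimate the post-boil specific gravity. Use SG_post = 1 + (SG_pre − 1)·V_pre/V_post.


pts_pre = (1.035 − 1)·1000 = 35.0000
pts_post = 35.0000·42.1/22.3 = 66.0762
SG_post = 1 + 66.0762/1000

1.0661


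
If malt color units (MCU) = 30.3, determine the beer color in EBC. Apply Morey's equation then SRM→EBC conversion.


SRM = 1.4922·MCU^0.6859;  EBC = SRM·1.97
SRM = 1.4922·30.3^0.6859 = 15.4863
EBC = 15.4863·1.97

30.5081 EBC


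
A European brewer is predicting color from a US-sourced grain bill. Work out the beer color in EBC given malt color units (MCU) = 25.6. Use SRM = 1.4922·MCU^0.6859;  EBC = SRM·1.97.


SRM = 1.4922·25.6^0.6859 = 13.7955
EBC = 13.7955·1.97

27.1772 EBC


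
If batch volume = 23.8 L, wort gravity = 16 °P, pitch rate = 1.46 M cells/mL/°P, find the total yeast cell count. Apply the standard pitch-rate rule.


cells (billions) = rate · V_L · °P
cells = 1.46 · 23.8 · 16

555.9680 billion cells


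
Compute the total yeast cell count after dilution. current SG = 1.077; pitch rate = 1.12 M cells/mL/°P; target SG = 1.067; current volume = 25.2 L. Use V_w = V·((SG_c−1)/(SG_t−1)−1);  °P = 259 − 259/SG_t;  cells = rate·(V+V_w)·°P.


V_w = 25.2·((1.077−1)/(1.067−1)−1) = 3.7612
V_final = 25.2 + 3.7612 = 28.9612
°P = 259 − 259/1.067 = 16.2634
cells = 1.12·28.9612·16.2634

527.5269 billion cells


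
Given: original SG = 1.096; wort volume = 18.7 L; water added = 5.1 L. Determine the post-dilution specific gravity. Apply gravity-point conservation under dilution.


SG_new = 1 + (SG_old − 1)·V_old/(V_old + V_water)
pts = (1.096 − 1)·1000·18.7/(18.7 + 5.1) = 75.4286
SG_new = 1 + 75.4286/1000

1.0754


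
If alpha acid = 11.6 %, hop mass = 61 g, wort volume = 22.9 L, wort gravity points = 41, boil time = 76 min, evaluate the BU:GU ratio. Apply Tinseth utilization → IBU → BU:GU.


U = 1.65·0.000125^(GP/1000)·(1−e^(−0.04t))/4.15;  IBU = (α/100)·m·U·1000/V;  BU:GU = IBU/GP
U = 1.65·0.000125^(41/1000)·(1−e^(−0.04·76))/4.15 = 0.2619
IBU = (11.6/100)·61·0.2619·1000/22.9 = 80.9233
BU:GU = 80.9233/41

1.9737


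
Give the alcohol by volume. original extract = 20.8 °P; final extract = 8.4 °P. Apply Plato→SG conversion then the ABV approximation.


SG = 259/(259 − P);  ABV = (OG − FG)·131.25
OG = 259/(259 − 20.8) = 1.0873
FG = 259/(259 − 8.4) = 1.0335
ABV = (1.0873 − 1.0335)·131.25

7.0615 % ABV


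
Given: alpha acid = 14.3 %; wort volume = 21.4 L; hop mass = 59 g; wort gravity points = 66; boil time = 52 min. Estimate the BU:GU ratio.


U = 1.65·0.000125^(GP/1000)·(1−e^(−0.04t))/4.15;  IBU = (α/100)·m·U·1000/V;  BU:GU = IBU/GP
U = 1.65·0.000125^(66/1000)·(1−e^(−0.04·52))/4.15 = 0.1923
IBU = (14.3/100)·59·0.1923·1000/21.4 = 75.7965
BU:GU = 75.7965/66

1.1484


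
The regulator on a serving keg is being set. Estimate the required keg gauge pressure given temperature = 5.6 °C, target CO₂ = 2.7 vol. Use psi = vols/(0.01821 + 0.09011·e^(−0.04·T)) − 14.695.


psi = 2.7/(0.01821 + 0.09011·e^(−0.04·5.6)) − 14.695

15.2264 psi


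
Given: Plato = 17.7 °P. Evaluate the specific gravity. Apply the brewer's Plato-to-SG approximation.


SG = 259/(259 − P)
SG = 259/(259 − 17.7)

1.0734


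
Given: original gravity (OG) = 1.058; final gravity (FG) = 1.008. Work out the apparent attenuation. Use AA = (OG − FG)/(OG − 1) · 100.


AA = (1.058 − 1.008)/(1.058 − 1) · 100

86.2069 %


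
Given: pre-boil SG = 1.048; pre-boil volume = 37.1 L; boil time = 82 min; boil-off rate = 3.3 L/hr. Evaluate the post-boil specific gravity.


V_post = V_pre − rate·(t/60);  SG_post = 1 + (SG_pre−1)·V_pre/V_post
V_post = 37.1 − 3.3·(82/60) = 32.5900
SG_post = 1 + (1.048 − 1)·37.1/32.5900

1.0546


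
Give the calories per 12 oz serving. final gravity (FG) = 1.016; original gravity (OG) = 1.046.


ABW = (OG−FG)·131.25·0.79/FG;  °P = 259 − 259/SG (for OG→OE and FG→AE);  RE = 0.1808·OE + 0.8192·AE;  Cal = (6.9·ABW + 4·(RE−0.1))·FG·3.55
ABW = (1.046 − 1.016)·131.25·0.79/1.016 = 3.0616
OE = 259 − 259/1.046 = 11.3901 °P
AE = 259 − 259/1.016 = 4.0787 °P
RE = 0.1808·11.3901 + 0.8192·4.0787 = 5.4006 °P
Cal = (6.9·3.0616 + 4·(5.4006−0.1))·1.016·3.55

152.6680 kcal


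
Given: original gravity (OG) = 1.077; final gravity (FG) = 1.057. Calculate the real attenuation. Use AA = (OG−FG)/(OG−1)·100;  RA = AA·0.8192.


AA = (1.077 − 1.057)/(1.077 − 1)·100 = 25.9740
RA = 25.9740·0.8192

21.2779 %


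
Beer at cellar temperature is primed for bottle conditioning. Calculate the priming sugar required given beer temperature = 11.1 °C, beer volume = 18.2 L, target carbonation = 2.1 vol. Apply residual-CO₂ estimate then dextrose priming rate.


residual = 14.695·(0.01821 + 0.09011·e^(−0.04·T));  sugar = (target − residual)·4.0·V
residual = 14.695·(0.01821 + 0.09011·e^(−0.04·11.1)) = 1.1170
sugar = (2.1 − 1.1170)·4.0·18.2

71.5622 g


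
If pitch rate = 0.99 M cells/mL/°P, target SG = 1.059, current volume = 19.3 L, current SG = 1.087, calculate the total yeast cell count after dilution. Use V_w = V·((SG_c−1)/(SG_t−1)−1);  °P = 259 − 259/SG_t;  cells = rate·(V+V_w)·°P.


V_w = 19.3·((1.087−1)/(1.059−1)−1) = 9.1593
V_final = 19.3 + 9.1593 = 28.4593
°P = 259 − 259/1.059 = 14.4297
cells = 0.99·28.4593·14.4297

406.5515 billion cells


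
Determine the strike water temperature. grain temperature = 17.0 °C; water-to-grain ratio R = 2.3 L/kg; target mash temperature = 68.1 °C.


T_strike = (0.41/R)·(T_mash − T_grain) + T_mash
T_strike = (0.41/2.3)·(68.1 − 17.0) + 68.1

77.2091 °C


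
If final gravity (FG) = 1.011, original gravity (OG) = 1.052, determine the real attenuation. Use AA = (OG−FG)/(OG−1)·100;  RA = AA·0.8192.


AA = (1.052 − 1.011)/(1.052 − 1)·100 = 78.8462
RA = 78.8462·0.8192

64.5908 %


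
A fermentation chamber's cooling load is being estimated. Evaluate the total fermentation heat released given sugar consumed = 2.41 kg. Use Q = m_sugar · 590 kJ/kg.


Q = 2.41 · 590

1421.9000 kJ


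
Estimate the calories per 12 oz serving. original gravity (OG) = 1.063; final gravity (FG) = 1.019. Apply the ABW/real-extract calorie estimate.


ABW = (OG−FG)·131.25·0.79/FG;  °P = 259 − 259/SG (for OG→OE and FG→AE);  RE = 0.1808·OE + 0.8192·AE;  Cal = (6.9·ABW + 4·(RE−0.1))·FG·3.55
ABW = (1.063 − 1.019)·131.25·0.79/1.019 = 4.4772
OE = 259 − 259/1.063 = 15.3500 °P
AE = 259 − 259/1.019 = 4.8292 °P
RE = 0.1808·15.3500 + 0.8192·4.8292 = 6.7314 °P
Cal = (6.9·4.4772 + 4·(6.7314−0.1))·1.019·3.55

207.7072 kcal


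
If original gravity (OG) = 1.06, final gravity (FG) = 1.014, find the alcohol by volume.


ABV = (OG − FG) · 131.25
ABV = (1.06 − 1.014) · 131.25

6.0375 % ABV


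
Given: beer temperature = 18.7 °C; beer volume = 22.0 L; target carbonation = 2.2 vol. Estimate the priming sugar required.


residual = 14.695·(0.01821 + 0.09011·e^(−0.04·T));  sugar = (target − residual)·4.0·V
residual = 14.695·(0.01821 + 0.09011·e^(−0.04·18.7)) = 0.8943
sugar = (2.2 − 0.8943)·4.0·22.0

114.8981 g


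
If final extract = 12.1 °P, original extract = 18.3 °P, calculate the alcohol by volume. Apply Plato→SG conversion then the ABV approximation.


SG = 259/(259 − P);  ABV = (OG − FG)·131.25
OG = 259/(259 − 18.3) = 1.0760
FG = 259/(259 − 12.1) = 1.0490
ABV = (1.0760 − 1.0490)·131.25

3.5464 % ABV


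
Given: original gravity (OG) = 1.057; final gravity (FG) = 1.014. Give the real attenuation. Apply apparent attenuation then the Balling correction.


AA = (OG−FG)/(OG−1)·100;  RA = AA·0.8192
AA = (1.057 − 1.014)/(1.057 − 1)·100 = 75.4386
RA = 75.4386·0.8192

61.7993 %


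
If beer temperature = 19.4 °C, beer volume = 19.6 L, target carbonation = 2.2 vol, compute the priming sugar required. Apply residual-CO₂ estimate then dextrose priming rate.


residual = 14.695·(0.01821 + 0.09011·e^(−0.04·T));  sugar = (target − residual)·4.0·V
residual = 14.695·(0.01821 + 0.09011·e^(−0.04·19.4)) = 0.8770
sugar = (2.2 − 0.8770)·4.0·19.6

103.7205 g


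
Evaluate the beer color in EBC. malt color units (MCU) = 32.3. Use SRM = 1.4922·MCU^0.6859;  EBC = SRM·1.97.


SRM = 1.4922·32.3^0.6859 = 16.1804
EBC = 16.1804·1.97

31.8754 EBC


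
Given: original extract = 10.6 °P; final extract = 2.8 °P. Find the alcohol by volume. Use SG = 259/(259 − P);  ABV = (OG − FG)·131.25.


OG = 259/(259 − 10.6) = 1.0427
FG = 259/(259 − 2.8) = 1.0109
ABV = (1.0427 − 1.0109)·131.25

4.1664 % ABV


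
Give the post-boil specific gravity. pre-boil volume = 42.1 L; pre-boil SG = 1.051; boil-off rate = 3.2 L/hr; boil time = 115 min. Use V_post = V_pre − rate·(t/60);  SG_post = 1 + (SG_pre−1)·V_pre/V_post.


V_post = 42.1 − 3.2·(115/60) = 35.9667
SG_post = 1 + (1.051 − 1)·42.1/35.9667

1.0597


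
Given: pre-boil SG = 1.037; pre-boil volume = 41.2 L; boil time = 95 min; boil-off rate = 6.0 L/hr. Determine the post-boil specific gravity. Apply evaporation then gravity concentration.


V_post = V_pre − rate·(t/60);  SG_post = 1 + (SG_pre−1)·V_pre/V_post
V_post = 41.2 − 6.0·(95/60) = 31.7000
SG_post = 1 + (1.037 − 1)·41.2/31.7000

1.0481


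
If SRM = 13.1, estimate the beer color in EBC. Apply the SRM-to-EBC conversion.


EBC = SRM · 1.97
EBC = 13.1 · 1.97

25.8070 EBC


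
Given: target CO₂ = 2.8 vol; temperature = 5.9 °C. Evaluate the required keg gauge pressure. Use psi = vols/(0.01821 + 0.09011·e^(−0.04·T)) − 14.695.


psi = 2.8/(0.01821 + 0.09011·e^(−0.04·5.9)) − 14.695

16.6329 psi


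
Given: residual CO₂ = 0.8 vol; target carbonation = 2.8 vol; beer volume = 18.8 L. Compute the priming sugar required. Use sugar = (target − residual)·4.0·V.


sugar = (2.8 − 0.8)·4.0·18.8

150.4000 g


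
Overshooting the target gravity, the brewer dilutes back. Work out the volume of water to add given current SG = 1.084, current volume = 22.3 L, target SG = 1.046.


V_water = V·((SG_curr − 1)/(SG_target − 1) − 1)
V_water = 22.3·((1.084 − 1)/(1.046 − 1) − 1)

18.4217 L


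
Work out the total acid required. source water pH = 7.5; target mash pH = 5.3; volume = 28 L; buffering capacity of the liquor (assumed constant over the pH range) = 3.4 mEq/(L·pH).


acid = buffering capacity · (pH_source − pH_target) · V
acid = 3.4 · (7.5 − 5.3) · 28

209.4400 mEq


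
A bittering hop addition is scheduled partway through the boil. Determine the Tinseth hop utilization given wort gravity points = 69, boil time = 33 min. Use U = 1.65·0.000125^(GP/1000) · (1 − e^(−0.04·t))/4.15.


bigness = 1.65·0.000125^(69/1000) = 0.8875
boil_factor = (1 − e^(−0.04·33))/4.15 = 0.1766
U = 0.8875 · 0.1766

0.1567


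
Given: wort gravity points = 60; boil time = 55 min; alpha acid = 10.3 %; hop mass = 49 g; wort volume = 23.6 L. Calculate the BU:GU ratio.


U = 1.65·0.000125^(GP/1000)·(1−e^(−0.04t))/4.15;  IBU = (α/100)·m·U·1000/V;  BU:GU = IBU/GP
U = 1.65·0.000125^(60/1000)·(1−e^(−0.04·55))/4.15 = 0.2062
IBU = (10.3/100)·49·0.2062·1000/23.6 = 44.0930
BU:GU = 44.0930/60

0.7349


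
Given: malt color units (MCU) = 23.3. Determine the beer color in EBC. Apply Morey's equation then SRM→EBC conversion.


SRM = 1.4922·MCU^0.6859;  EBC = SRM·1.97
SRM = 1.4922·23.3^0.6859 = 12.9329
EBC = 12.9329·1.97

25.4778 EBC


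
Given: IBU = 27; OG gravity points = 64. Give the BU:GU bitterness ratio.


BU:GU = IBU / OG_points
BU:GU = 27 / 64

0.4219


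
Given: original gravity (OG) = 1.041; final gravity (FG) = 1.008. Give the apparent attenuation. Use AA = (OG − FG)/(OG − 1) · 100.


AA = (1.041 − 1.008)/(1.041 − 1) · 100

80.4878 %


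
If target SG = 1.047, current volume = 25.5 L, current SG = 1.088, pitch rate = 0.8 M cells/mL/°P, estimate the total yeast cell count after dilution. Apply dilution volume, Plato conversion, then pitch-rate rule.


V_w = V·((SG_c−1)/(SG_t−1)−1);  °P = 259 − 259/SG_t;  cells = rate·(V+V_w)·°P
V_w = 25.5·((1.088−1)/(1.047−1)−1) = 22.2447
V_final = 25.5 + 22.2447 = 47.7447
°P = 259 − 259/1.047 = 11.6266
cells = 0.8·47.7447·11.6266

444.0848 billion cells


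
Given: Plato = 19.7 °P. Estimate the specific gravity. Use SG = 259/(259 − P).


SG = 259/(259 − 19.7)

1.0823


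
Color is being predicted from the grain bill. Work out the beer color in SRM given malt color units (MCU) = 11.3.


SRM = 1.4922 · MCU^0.6859
SRM = 1.4922 · 11.3^0.6859

7.8729 SRM


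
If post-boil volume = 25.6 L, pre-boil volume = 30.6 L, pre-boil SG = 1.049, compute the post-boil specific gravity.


SG_post = 1 + (SG_pre − 1)·V_pre/V_post
pts_pre = (1.049 − 1)·1000 = 49.0000
pts_post = 49.0000·30.6/25.6 = 58.5703
SG_post = 1 + 58.5703/1000

1.0586


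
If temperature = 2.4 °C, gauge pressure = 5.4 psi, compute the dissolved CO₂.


vols = (P + 14.695)·(0.01821 + 0.09011·e^(−0.04·T))
vols = (5.4 + 14.695)·(0.01821 + 0.09011·e^(−0.04·2.4))

2.0109 volumes


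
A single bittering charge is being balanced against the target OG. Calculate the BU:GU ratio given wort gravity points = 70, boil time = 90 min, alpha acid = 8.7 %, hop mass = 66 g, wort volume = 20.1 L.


U = 1.65·0.000125^(GP/1000)·(1−e^(−0.04t))/4.15;  IBU = (α/100)·m·U·1000/V;  BU:GU = IBU/GP
U = 1.65·0.000125^(70/1000)·(1−e^(−0.04·90))/4.15 = 0.2062
IBU = (8.7/100)·66·0.2062·1000/20.1 = 58.8918
BU:GU = 58.8918/70

0.8413


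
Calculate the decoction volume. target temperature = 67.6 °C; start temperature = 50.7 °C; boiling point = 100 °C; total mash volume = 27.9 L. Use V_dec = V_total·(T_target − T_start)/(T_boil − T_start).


V_dec = 27.9·(67.6 − 50.7)/(100 − 50.7)

9.5641 L


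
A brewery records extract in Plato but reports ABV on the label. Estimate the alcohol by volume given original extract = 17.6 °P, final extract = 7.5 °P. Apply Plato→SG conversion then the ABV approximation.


SG = 259/(259 − P);  ABV = (OG − FG)·131.25
OG = 259/(259 − 17.6) = 1.0729
FG = 259/(259 − 7.5) = 1.0298
ABV = (1.0729 − 1.0298)·131.25

5.6552 % ABV


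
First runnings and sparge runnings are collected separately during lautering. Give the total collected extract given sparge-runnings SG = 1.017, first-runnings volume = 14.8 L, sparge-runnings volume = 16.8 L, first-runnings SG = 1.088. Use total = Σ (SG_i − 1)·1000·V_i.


first = (1.088 − 1)·1000·14.8 = 1302.4000
sparge = (1.017 − 1)·1000·16.8 = 285.6000
total = 1302.4000 + 285.6000

1588.0000 gravity·L


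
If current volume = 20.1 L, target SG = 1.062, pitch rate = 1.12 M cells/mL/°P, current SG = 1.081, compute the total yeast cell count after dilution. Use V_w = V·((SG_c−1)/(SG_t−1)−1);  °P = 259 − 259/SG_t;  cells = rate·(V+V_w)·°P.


V_w = 20.1·((1.081−1)/(1.062−1)−1) = 6.1597
V_final = 20.1 + 6.1597 = 26.2597
°P = 259 − 259/1.062 = 15.1205
cells = 1.12·26.2597·15.1205

444.7074 billion cells


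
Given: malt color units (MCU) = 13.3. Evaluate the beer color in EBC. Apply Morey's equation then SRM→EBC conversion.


SRM = 1.4922·MCU^0.6859;  EBC = SRM·1.97
SRM = 1.4922·13.3^0.6859 = 8.8039
EBC = 8.8039·1.97

17.3438 EBC


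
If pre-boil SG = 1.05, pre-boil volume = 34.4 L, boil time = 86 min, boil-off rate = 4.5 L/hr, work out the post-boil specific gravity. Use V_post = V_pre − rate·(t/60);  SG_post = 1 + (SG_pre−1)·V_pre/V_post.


V_post = 34.4 − 4.5·(86/60) = 27.9500
SG_post = 1 + (1.05 − 1)·34.4/27.9500

1.0615


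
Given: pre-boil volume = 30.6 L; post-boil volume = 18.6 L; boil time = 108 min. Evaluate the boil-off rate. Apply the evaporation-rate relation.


rate = (V_pre − V_post) / (t_min/60)
rate = (30.6 − 18.6) / (108/60)

6.6667 L/hr
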